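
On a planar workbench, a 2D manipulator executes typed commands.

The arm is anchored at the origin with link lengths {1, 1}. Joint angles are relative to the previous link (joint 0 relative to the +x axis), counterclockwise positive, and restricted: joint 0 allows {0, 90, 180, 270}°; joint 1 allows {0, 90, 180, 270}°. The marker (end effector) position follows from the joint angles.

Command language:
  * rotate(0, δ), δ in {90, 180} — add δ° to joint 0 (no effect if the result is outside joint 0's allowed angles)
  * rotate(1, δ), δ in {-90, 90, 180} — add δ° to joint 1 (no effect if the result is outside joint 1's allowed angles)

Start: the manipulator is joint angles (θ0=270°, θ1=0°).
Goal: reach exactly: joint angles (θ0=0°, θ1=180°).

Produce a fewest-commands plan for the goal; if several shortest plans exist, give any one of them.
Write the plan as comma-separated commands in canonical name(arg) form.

rotate(1, 180), rotate(0, 90)

from: joint angles (θ0=270°, θ1=0°)
[1] after rotate(1, 180): joint angles (θ0=270°, θ1=180°)
[2] after rotate(0, 90): joint angles (θ0=0°, θ1=180°)
shorter routes all fall short; 2 is best.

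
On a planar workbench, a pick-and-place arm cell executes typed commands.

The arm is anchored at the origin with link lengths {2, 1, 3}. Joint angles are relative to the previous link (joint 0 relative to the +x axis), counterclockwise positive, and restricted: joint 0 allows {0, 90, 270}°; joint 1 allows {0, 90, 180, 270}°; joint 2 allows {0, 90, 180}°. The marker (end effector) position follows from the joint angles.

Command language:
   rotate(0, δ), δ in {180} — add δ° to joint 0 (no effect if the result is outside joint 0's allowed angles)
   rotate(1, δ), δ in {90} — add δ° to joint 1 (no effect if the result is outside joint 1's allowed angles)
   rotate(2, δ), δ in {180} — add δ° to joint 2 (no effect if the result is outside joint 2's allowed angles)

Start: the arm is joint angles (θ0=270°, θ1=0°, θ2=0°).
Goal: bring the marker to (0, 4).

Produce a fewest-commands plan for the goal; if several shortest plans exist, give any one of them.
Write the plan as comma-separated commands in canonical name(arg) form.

rotate(1, 90), rotate(1, 90), rotate(0, 180), rotate(2, 180)

begin: joint angles (θ0=270°, θ1=0°, θ2=0°)
[1] after rotate(1, 90): joint angles (θ0=270°, θ1=90°, θ2=0°)
[2] after rotate(1, 90): joint angles (θ0=270°, θ1=180°, θ2=0°)
[3] after rotate(0, 180): joint angles (θ0=90°, θ1=180°, θ2=0°)
[4] after rotate(2, 180): joint angles (θ0=90°, θ1=180°, θ2=180°)
nothing shorter than 4 reaches the goal.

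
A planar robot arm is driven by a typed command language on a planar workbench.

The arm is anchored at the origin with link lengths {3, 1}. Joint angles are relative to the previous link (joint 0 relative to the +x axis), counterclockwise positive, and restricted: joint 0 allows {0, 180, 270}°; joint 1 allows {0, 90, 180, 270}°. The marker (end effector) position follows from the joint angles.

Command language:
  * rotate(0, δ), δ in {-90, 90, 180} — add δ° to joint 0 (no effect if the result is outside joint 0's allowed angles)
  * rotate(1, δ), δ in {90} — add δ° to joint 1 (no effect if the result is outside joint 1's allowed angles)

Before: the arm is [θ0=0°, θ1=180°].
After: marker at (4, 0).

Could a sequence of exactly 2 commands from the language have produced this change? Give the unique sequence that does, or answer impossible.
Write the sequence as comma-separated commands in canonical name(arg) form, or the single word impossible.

rotate(1, 90), rotate(1, 90)

initial: [θ0=0°, θ1=180°]
[1] after rotate(1, 90): [θ0=0°, θ1=270°]
[2] after rotate(1, 90): [θ0=0°, θ1=0°]
all 16 alternatives checked — unique.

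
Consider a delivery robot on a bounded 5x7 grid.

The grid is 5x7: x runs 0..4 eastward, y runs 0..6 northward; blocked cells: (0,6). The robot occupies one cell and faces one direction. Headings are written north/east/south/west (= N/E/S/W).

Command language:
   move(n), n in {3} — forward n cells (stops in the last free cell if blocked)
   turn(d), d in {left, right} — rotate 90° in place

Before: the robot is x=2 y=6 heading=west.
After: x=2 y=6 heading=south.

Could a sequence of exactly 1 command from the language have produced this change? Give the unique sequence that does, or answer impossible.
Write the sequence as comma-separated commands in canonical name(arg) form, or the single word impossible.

turn(left)

key: parked at (2,6) the whole time — nothing moves the robot
t0: x=2 y=6 heading=west
step 1 (turn(left)): x=2 y=6 heading=south
no rival 1-sequence matches.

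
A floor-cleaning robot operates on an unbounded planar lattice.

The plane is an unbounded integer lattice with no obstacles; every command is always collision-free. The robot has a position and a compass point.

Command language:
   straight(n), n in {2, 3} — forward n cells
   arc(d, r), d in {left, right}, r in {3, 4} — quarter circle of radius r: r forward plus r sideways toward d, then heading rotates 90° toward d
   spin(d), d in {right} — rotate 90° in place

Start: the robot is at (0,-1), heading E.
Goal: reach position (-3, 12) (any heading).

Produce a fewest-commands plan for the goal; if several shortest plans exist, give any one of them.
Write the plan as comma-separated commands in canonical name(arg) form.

from: at (0,-1), heading E
1. arc(left, 4) → at (4,3), heading N
2. arc(left, 3) → at (1,6), heading W
3. arc(right, 4) → at (-3,10), heading N
4. straight(2) → at (-3,12), heading N
minimal: 4 command(s), checked below 4.

arc(left, 4), arc(left, 3), arc(right, 4), straight(2)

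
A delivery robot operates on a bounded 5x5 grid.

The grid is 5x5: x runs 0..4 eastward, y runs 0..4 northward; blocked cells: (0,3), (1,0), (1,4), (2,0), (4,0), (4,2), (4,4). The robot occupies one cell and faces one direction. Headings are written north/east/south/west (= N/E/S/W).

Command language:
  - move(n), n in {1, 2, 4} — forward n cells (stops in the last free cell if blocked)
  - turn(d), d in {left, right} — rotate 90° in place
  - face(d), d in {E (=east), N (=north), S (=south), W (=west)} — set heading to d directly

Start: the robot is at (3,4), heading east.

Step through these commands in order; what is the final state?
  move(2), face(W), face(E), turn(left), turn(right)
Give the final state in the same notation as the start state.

at (3,4), heading east

begin: at (3,4), heading east
step 1 (move(2)): at (3,4), heading east
step 2 (face(W)): at (3,4), heading west
step 3 (face(E)): at (3,4), heading east
step 4 (turn(left)): at (3,4), heading north
step 5 (turn(right)): at (3,4), heading east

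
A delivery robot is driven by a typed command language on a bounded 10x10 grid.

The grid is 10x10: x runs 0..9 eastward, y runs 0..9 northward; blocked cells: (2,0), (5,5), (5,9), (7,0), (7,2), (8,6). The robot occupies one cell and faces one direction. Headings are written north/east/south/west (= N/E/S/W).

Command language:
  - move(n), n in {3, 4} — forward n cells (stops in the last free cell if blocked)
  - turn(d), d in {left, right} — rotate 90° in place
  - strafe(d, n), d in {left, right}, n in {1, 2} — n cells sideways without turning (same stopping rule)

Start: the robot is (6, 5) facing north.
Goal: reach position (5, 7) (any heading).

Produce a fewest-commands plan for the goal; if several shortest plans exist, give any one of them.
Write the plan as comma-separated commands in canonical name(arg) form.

start: (6, 5) facing north
step 1 (move(3)): (6, 8) facing north
step 2 (strafe(left, 1)): (5, 8) facing north
step 3 (turn(left)): (5, 8) facing west
step 4 (strafe(left, 1)): (5, 7) facing west
minimal: 4 command(s), checked below 4.

move(3), strafe(left, 1), turn(left), strafe(left, 1)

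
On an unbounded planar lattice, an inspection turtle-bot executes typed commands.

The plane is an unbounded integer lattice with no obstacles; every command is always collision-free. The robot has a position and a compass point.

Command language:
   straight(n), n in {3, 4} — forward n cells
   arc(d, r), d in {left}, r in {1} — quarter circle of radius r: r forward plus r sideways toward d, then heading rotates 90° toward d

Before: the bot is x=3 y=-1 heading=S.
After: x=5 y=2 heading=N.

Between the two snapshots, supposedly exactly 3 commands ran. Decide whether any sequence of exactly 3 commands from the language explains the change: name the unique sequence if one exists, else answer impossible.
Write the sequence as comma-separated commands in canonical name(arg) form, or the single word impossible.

key: order matters: swapping arc(left, 1) and straight(3) lands elsewhere
initial: x=3 y=-1 heading=S
[1] after arc(left, 1): x=4 y=-2 heading=E
[2] after arc(left, 1): x=5 y=-1 heading=N
[3] after straight(3): x=5 y=2 heading=N
uniquely the one of 27 3-step routes that fits.

arc(left, 1), arc(left, 1), straight(3)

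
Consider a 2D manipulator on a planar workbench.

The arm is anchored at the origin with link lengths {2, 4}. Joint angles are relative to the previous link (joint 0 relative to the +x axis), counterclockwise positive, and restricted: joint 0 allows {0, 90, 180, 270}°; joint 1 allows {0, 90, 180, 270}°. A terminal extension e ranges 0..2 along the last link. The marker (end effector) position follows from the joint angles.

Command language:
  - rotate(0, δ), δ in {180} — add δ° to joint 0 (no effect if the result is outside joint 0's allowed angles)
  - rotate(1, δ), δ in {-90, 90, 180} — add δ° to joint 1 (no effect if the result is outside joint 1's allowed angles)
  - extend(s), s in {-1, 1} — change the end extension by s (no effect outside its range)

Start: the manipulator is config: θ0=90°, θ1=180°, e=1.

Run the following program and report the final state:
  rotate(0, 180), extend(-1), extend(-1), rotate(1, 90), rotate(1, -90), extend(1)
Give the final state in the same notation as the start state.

from: config: θ0=90°, θ1=180°, e=1
1. rotate(0, 180) → config: θ0=270°, θ1=180°, e=1
2. extend(-1) → config: θ0=270°, θ1=180°, e=0
3. extend(-1) → config: θ0=270°, θ1=180°, e=0
4. rotate(1, 90) → config: θ0=270°, θ1=270°, e=0
5. rotate(1, -90) → config: θ0=270°, θ1=180°, e=0
6. extend(1) → config: θ0=270°, θ1=180°, e=1

config: θ0=270°, θ1=180°, e=1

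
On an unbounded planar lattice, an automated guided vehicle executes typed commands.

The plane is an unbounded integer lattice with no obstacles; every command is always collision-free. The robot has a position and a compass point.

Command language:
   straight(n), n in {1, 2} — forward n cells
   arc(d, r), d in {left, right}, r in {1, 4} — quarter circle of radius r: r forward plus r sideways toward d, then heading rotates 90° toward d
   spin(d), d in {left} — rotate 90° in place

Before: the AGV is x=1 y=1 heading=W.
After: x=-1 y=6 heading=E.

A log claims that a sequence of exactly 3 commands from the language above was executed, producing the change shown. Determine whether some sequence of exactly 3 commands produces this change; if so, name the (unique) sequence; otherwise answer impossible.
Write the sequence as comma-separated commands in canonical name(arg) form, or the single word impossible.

arc(right, 4), arc(right, 1), straight(1)

key: order matters: swapping arc(right, 4) and straight(1) lands elsewhere
from: x=1 y=1 heading=W
1. arc(right, 4) → x=-3 y=5 heading=N
2. arc(right, 1) → x=-2 y=6 heading=E
3. straight(1) → x=-1 y=6 heading=E
all 343 alternatives checked — unique.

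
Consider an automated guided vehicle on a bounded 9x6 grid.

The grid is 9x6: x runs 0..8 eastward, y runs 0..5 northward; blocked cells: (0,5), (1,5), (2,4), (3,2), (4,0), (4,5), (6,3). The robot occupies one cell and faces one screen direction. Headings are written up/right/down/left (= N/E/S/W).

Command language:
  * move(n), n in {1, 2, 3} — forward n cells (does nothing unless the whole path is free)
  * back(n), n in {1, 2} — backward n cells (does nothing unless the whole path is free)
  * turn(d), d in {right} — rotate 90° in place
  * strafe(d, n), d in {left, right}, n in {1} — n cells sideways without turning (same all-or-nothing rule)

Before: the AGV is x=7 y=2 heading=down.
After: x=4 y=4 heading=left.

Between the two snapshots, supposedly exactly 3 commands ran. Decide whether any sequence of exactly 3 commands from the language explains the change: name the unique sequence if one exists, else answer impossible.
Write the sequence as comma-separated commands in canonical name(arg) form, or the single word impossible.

back(2), turn(right), move(3)

key: order matters: swapping back(2) and move(3) lands elsewhere
initial: x=7 y=2 heading=down
step 1 (back(2)): x=7 y=4 heading=down
step 2 (turn(right)): x=7 y=4 heading=left
step 3 (move(3)): x=4 y=4 heading=left
no rival 3-sequence matches.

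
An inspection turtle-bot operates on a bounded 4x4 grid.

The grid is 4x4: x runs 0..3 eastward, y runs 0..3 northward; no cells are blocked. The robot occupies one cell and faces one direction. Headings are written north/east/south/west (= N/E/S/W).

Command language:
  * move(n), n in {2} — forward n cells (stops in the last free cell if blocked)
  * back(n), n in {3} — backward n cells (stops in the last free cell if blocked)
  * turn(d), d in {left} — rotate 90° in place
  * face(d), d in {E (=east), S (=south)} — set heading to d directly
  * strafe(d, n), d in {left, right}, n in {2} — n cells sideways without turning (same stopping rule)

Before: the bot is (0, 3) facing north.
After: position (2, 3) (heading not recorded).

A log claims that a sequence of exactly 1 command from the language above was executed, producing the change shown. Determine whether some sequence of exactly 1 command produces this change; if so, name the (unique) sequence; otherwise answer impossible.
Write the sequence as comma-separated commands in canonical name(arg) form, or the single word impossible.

strafe(right, 2)

t0: (0, 3) facing north
step 1 (strafe(right, 2)): (2, 3) facing north
uniquely the one of 7 1-step routes that fits.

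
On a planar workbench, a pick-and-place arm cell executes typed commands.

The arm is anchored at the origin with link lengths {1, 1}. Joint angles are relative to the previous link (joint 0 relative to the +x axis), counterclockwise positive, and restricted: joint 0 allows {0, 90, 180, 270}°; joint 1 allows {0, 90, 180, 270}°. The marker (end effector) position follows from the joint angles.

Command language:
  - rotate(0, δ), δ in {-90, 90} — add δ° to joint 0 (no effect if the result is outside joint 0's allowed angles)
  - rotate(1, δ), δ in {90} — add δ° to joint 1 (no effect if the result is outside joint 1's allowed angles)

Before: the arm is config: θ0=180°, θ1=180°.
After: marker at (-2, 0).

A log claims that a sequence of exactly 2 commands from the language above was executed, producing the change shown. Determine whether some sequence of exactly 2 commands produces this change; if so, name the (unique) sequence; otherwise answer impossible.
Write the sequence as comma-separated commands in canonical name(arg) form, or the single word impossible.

t0: config: θ0=180°, θ1=180°
1. rotate(1, 90) → config: θ0=180°, θ1=270°
2. rotate(1, 90) → config: θ0=180°, θ1=0°
all 9 alternatives checked — unique.

rotate(1, 90), rotate(1, 90)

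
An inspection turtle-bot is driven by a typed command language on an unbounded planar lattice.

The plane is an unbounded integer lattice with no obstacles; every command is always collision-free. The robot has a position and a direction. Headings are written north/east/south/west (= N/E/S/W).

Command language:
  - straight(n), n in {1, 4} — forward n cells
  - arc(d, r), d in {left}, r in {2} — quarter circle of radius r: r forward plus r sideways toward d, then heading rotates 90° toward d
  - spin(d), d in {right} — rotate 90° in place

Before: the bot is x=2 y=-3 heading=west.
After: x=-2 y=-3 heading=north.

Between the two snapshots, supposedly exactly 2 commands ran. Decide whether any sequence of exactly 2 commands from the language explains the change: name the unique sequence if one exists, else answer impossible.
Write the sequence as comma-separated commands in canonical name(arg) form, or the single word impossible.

straight(4), spin(right)

key: order matters: swapping straight(4) and spin(right) lands elsewhere
begin: x=2 y=-3 heading=west
[1] after straight(4): x=-2 y=-3 heading=west
[2] after spin(right): x=-2 y=-3 heading=north
uniquely the one of 16 2-step routes that fits.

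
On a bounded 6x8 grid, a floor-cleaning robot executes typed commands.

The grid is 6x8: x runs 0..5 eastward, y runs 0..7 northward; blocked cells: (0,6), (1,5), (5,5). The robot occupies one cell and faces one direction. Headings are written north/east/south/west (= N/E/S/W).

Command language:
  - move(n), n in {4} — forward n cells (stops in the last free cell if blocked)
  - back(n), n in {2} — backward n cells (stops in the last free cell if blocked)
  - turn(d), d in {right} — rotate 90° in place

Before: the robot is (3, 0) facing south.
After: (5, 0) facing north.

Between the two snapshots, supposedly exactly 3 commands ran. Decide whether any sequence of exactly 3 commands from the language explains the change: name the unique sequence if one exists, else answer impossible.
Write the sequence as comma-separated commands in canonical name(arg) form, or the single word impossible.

key: cell and facing (now N) both changed — the 3 commands mix motion and turning
initial: (3, 0) facing south
t=1 turn(right) ⇒ (3, 0) facing west
t=2 back(2) ⇒ (5, 0) facing west
t=3 turn(right) ⇒ (5, 0) facing north
no other 3-command option fits: unique.

turn(right), back(2), turn(right)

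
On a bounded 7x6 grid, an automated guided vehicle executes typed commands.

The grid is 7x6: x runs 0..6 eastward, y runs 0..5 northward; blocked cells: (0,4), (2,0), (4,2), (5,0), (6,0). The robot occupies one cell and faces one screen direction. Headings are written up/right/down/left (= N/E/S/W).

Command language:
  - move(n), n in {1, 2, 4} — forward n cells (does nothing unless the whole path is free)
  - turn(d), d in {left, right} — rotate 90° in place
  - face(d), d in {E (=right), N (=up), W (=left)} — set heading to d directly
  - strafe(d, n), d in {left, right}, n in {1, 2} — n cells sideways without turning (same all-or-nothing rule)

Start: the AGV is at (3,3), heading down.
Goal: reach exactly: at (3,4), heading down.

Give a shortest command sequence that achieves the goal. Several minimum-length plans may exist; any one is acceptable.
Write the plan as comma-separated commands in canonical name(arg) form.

t0: at (3,3), heading down
1. face(E) → at (3,3), heading right
2. strafe(left, 1) → at (3,4), heading right
3. turn(right) → at (3,4), heading down
nothing shorter than 3 reaches the goal.

face(E), strafe(left, 1), turn(right)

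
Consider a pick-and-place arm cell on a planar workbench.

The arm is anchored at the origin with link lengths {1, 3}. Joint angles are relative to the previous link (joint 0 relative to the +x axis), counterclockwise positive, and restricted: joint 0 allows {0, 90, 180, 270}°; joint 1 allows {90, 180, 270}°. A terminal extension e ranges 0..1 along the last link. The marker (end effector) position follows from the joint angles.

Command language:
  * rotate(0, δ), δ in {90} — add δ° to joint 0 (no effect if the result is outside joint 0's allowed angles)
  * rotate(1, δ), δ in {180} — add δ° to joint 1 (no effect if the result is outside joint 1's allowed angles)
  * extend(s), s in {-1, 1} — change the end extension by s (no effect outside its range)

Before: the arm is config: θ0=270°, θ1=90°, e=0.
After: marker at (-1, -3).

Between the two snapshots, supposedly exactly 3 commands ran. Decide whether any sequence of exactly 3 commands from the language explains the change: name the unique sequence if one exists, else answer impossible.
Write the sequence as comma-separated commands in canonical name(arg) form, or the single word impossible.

rotate(0, 90), rotate(0, 90), rotate(0, 90)

from: config: θ0=270°, θ1=90°, e=0
[1] after rotate(0, 90): config: θ0=0°, θ1=90°, e=0
[2] after rotate(0, 90): config: θ0=90°, θ1=90°, e=0
[3] after rotate(0, 90): config: θ0=180°, θ1=90°, e=0
all 64 alternatives checked — unique.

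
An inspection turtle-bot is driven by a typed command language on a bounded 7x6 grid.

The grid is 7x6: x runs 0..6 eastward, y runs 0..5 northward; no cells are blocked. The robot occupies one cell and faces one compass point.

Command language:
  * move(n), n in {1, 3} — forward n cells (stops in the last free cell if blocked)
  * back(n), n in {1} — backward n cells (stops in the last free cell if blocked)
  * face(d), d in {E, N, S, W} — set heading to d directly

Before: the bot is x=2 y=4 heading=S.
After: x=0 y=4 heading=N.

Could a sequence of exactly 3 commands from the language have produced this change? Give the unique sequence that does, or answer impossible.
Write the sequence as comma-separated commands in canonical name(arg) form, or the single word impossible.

face(W), move(3), face(N)

key: running face(N) before face(W) would end elsewhere — order is forced
t0: x=2 y=4 heading=S
step 1 (face(W)): x=2 y=4 heading=W
step 2 (move(3)): x=0 y=4 heading=W
step 3 (face(N)): x=0 y=4 heading=N
all 343 alternatives checked — unique.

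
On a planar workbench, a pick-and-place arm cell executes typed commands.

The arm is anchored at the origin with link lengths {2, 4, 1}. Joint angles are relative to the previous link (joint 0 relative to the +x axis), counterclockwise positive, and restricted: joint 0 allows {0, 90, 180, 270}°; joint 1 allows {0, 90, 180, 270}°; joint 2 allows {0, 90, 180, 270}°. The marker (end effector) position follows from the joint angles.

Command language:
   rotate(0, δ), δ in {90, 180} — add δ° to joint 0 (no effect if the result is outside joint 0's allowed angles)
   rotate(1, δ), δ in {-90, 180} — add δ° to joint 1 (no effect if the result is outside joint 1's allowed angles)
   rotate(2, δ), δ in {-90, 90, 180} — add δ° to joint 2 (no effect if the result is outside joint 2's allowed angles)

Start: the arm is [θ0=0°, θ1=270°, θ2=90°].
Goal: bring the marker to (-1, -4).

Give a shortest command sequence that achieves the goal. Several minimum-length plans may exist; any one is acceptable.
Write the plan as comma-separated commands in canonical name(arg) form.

rotate(1, 180), rotate(0, 180)

initial: [θ0=0°, θ1=270°, θ2=90°]
[1] after rotate(1, 180): [θ0=0°, θ1=90°, θ2=90°]
[2] after rotate(0, 180): [θ0=180°, θ1=90°, θ2=90°]
no 1-step plan works, so 2 is optimal.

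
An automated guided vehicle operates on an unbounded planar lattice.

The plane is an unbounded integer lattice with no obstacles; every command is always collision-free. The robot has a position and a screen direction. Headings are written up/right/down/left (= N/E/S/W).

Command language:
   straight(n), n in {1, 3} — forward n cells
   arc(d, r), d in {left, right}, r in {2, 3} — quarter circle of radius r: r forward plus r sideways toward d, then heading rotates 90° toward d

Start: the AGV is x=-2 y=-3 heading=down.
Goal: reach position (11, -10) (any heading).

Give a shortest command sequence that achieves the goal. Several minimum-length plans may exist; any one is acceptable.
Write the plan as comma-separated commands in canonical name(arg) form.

arc(left, 3), arc(right, 2), arc(left, 2), straight(3), straight(3)

t0: x=-2 y=-3 heading=down
[1] after arc(left, 3): x=1 y=-6 heading=right
[2] after arc(right, 2): x=3 y=-8 heading=down
[3] after arc(left, 2): x=5 y=-10 heading=right
[4] after straight(3): x=8 y=-10 heading=right
[5] after straight(3): x=11 y=-10 heading=right
shorter routes all fall short; 5 is best.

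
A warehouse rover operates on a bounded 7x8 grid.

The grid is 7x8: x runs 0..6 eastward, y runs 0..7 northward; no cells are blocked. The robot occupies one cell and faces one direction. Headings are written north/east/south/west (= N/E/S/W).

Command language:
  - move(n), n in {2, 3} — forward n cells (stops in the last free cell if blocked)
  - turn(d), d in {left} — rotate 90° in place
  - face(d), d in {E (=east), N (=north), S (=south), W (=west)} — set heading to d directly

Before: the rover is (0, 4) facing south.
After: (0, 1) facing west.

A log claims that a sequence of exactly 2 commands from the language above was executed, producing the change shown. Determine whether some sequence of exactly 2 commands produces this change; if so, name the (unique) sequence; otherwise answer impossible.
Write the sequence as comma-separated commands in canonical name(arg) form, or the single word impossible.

move(3), face(W)

key: order matters: swapping move(3) and face(W) lands elsewhere
from: (0, 4) facing south
[1] after move(3): (0, 1) facing south
[2] after face(W): (0, 1) facing west
all 49 alternatives checked — unique.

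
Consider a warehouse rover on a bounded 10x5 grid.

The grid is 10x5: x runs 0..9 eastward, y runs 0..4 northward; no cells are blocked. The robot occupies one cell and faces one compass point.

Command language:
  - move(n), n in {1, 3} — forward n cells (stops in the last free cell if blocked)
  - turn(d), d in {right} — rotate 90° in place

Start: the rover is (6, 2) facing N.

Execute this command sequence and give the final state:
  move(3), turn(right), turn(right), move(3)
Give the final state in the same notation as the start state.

(6, 1) facing S

initial: (6, 2) facing N
1. move(3) → (6, 4) facing N
2. turn(right) → (6, 4) facing E
3. turn(right) → (6, 4) facing S
4. move(3) → (6, 1) facing S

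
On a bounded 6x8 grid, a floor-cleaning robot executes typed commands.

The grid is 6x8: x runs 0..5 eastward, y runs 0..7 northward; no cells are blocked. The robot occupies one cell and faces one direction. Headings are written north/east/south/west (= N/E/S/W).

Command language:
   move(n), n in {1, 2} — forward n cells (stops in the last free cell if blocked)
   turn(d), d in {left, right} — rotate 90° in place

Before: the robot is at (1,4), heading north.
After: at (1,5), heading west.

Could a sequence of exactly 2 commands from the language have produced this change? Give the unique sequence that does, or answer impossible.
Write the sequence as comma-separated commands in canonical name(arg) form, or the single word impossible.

key: order matters: swapping move(1) and turn(left) lands elsewhere
t0: at (1,4), heading north
1. move(1) → at (1,5), heading north
2. turn(left) → at (1,5), heading west
no other 2-command option fits: unique.

move(1), turn(left)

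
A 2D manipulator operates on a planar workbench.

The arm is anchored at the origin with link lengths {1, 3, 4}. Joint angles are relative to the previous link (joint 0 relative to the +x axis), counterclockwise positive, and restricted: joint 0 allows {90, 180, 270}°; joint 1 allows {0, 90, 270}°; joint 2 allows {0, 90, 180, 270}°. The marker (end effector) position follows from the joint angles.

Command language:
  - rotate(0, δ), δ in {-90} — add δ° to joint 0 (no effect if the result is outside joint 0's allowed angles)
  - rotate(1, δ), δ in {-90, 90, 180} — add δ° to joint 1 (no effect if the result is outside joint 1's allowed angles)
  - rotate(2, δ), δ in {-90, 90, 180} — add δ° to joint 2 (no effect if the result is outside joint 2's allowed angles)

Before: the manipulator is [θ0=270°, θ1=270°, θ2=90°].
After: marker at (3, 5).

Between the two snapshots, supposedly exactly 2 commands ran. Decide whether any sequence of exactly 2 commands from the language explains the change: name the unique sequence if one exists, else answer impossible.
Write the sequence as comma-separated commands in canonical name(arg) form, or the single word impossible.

start: [θ0=270°, θ1=270°, θ2=90°]
[1] after rotate(0, -90): [θ0=180°, θ1=270°, θ2=90°]
[2] after rotate(0, -90): [θ0=90°, θ1=270°, θ2=90°]
all 49 alternatives checked — unique.

rotate(0, -90), rotate(0, -90)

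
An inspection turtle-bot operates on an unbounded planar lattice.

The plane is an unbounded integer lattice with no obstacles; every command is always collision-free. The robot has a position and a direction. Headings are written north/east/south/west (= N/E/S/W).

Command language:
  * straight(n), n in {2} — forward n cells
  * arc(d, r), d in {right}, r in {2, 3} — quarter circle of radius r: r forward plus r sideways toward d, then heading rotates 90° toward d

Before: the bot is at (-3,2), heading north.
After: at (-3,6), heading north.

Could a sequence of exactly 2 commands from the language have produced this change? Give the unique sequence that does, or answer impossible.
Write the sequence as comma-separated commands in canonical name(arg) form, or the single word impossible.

straight(2), straight(2)

key: heading stays N — no command in the sequence turns
start: at (-3,2), heading north
t=1 straight(2) ⇒ at (-3,4), heading north
t=2 straight(2) ⇒ at (-3,6), heading north
all 9 alternatives checked — unique.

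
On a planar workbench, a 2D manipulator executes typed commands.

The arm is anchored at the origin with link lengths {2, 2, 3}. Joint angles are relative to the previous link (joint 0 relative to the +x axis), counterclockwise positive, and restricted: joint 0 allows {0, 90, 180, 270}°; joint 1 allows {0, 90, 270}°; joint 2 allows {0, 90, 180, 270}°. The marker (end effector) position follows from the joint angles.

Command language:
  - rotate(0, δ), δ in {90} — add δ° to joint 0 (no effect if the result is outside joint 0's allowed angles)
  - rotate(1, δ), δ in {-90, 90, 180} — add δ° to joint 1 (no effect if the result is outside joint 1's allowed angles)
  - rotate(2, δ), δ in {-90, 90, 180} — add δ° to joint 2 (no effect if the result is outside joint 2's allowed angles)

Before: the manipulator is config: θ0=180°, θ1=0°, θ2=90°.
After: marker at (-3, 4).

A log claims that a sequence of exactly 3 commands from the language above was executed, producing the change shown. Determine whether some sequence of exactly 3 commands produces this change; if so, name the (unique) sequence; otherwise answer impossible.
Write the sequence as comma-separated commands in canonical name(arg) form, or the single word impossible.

initial: config: θ0=180°, θ1=0°, θ2=90°
1. rotate(0, 90) → config: θ0=270°, θ1=0°, θ2=90°
2. rotate(0, 90) → config: θ0=0°, θ1=0°, θ2=90°
3. rotate(0, 90) → config: θ0=90°, θ1=0°, θ2=90°
uniquely the one of 343 3-step routes that fits.

rotate(0, 90), rotate(0, 90), rotate(0, 90)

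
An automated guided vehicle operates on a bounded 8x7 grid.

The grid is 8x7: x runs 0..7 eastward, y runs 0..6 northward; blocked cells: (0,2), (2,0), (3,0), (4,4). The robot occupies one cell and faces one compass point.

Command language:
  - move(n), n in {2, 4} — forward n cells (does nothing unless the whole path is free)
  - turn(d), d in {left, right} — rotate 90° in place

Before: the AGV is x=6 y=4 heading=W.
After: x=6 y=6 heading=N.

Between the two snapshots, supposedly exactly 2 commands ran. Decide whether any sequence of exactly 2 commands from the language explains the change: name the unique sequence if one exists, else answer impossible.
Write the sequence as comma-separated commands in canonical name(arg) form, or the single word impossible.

turn(right), move(2)

key: order matters: swapping turn(right) and move(2) lands elsewhere
from: x=6 y=4 heading=W
[1] after turn(right): x=6 y=4 heading=N
[2] after move(2): x=6 y=6 heading=N
no other 2-command option fits: unique.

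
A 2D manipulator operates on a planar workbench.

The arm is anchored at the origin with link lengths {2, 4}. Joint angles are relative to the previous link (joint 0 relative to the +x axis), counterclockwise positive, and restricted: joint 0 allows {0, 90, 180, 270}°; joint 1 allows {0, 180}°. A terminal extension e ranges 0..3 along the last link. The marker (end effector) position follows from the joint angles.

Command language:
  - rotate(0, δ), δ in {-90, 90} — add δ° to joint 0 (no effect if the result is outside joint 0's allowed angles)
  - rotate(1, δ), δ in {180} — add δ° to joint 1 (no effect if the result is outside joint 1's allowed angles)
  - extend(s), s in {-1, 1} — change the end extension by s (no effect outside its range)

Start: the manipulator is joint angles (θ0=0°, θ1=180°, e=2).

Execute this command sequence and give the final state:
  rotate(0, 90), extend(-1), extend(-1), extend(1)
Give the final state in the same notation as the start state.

initial: joint angles (θ0=0°, θ1=180°, e=2)
t=1 rotate(0, 90) ⇒ joint angles (θ0=90°, θ1=180°, e=2)
t=2 extend(-1) ⇒ joint angles (θ0=90°, θ1=180°, e=1)
t=3 extend(-1) ⇒ joint angles (θ0=90°, θ1=180°, e=0)
t=4 extend(1) ⇒ joint angles (θ0=90°, θ1=180°, e=1)

joint angles (θ0=90°, θ1=180°, e=1)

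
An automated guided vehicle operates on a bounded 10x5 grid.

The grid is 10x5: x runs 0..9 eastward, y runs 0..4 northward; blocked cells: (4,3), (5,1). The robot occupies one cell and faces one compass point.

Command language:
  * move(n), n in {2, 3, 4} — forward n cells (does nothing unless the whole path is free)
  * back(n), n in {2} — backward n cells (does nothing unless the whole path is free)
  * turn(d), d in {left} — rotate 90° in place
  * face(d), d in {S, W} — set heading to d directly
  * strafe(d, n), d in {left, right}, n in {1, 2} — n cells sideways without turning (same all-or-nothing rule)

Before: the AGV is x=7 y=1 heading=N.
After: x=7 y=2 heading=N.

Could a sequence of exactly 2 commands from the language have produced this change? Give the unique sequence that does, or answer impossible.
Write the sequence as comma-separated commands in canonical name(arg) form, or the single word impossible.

move(3), back(2)

key: order matters: swapping move(3) and back(2) lands elsewhere
t0: x=7 y=1 heading=N
t=1 move(3) ⇒ x=7 y=4 heading=N
t=2 back(2) ⇒ x=7 y=2 heading=N
uniquely the one of 121 2-step routes that fits.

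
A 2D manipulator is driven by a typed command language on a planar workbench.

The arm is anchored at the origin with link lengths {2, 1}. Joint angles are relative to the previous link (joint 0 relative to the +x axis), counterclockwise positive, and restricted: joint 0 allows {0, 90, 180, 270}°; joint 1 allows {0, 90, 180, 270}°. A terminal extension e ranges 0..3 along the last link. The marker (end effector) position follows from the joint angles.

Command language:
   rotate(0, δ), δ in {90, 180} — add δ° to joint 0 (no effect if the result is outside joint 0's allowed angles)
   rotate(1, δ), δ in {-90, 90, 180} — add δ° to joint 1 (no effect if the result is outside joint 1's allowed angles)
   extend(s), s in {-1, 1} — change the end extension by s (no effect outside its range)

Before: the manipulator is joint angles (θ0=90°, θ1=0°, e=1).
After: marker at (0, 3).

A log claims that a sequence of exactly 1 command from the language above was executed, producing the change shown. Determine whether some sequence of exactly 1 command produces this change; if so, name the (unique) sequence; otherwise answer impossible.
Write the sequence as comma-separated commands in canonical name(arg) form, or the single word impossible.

t0: joint angles (θ0=90°, θ1=0°, e=1)
[1] after extend(-1): joint angles (θ0=90°, θ1=0°, e=0)
no other 1-command option fits: unique.

extend(-1)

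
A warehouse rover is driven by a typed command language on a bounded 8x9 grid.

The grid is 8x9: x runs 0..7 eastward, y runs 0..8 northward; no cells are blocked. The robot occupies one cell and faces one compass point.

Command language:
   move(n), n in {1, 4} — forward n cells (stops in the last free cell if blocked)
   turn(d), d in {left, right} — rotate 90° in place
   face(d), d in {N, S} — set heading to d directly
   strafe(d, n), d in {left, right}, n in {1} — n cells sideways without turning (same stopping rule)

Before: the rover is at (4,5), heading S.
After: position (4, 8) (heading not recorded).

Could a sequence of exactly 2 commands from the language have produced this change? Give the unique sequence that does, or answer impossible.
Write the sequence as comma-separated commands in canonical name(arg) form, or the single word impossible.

face(N), move(4)

key: move(4) runs into the grid edge before its full distance
from: at (4,5), heading S
t=1 face(N) ⇒ at (4,5), heading N
t=2 move(4) ⇒ at (4,8), heading N
all 64 alternatives checked — unique.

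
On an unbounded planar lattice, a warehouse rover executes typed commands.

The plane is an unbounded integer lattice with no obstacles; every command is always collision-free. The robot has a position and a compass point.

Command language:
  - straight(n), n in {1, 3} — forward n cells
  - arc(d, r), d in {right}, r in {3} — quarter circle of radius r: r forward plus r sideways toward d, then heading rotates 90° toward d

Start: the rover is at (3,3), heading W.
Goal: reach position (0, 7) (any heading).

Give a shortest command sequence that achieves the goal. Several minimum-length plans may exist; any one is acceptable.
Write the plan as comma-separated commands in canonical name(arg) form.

begin: at (3,3), heading W
[1] after arc(right, 3): at (0,6), heading N
[2] after straight(1): at (0,7), heading N
minimal: 2 command(s), checked below 2.

arc(right, 3), straight(1)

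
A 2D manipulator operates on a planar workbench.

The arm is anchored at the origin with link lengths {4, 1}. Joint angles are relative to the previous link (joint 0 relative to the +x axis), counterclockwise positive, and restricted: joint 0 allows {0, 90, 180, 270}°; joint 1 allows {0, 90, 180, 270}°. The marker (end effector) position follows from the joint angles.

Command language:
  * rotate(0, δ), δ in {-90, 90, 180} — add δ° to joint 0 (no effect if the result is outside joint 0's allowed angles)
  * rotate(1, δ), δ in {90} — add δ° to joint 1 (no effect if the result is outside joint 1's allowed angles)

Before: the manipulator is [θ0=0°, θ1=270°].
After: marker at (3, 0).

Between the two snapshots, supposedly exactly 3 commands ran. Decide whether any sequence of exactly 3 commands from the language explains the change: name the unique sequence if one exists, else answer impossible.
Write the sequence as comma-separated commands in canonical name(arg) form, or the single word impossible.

rotate(1, 90), rotate(1, 90), rotate(1, 90)

begin: [θ0=0°, θ1=270°]
step 1 (rotate(1, 90)): [θ0=0°, θ1=0°]
step 2 (rotate(1, 90)): [θ0=0°, θ1=90°]
step 3 (rotate(1, 90)): [θ0=0°, θ1=180°]
uniquely the one of 64 3-step routes that fits.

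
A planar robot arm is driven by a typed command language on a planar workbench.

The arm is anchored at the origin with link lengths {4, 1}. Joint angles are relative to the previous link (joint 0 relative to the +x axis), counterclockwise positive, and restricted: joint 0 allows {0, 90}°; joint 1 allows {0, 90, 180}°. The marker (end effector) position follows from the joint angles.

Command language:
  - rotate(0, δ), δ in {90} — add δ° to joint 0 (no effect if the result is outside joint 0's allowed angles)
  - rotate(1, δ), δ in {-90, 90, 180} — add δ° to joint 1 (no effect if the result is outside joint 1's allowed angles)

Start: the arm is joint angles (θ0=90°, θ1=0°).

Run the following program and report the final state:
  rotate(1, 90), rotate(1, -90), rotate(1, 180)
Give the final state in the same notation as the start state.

joint angles (θ0=90°, θ1=180°)

start: joint angles (θ0=90°, θ1=0°)
step 1 (rotate(1, 90)): joint angles (θ0=90°, θ1=90°)
step 2 (rotate(1, -90)): joint angles (θ0=90°, θ1=0°)
step 3 (rotate(1, 180)): joint angles (θ0=90°, θ1=180°)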